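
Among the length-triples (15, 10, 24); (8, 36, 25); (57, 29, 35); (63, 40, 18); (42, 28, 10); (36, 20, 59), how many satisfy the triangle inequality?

(10,15,24): 10+15 > 24 → valid
(8,25,36): 8+25 ≤ 36 → not valid
(29,35,57): 29+35 > 57 → valid
(18,40,63): 18+40 ≤ 63 → not valid
(10,28,42): 10+28 ≤ 42 → not valid
(20,36,59): 20+36 ≤ 59 → not valid
2 of the 6 triples form a triangle.

2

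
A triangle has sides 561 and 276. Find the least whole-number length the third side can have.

The third side must be strictly greater than |561 − 276| = 285.
The smallest integer above 285 is 286.

286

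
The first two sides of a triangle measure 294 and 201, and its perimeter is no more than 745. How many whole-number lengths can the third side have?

Triangle inequality: 93 < x < 495. Perimeter ≤ 745 gives x ≤ 745 − 294 − 201 = 250.
So 93 < x ≤ 250; integers 94 through 250: 157 values.

157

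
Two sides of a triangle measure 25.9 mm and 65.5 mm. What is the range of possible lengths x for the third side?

By the triangle inequality, x must be less than 25.9 + 65.5 = 91.4 and greater than |25.9 − 65.5| = 39.6.

39.6 < x < 91.4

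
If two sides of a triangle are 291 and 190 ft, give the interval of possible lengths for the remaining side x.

By the triangle inequality, x must be less than 291 + 190 = 481 and greater than |291 − 190| = 101.

101 < x < 481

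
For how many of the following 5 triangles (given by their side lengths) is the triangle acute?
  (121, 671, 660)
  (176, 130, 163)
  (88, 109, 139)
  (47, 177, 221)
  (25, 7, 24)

2

(121,671,660): 121²+660² = 450241 = 671² → right
(176,130,163): 130²+163² = 43469 > 30976 = 176² → acute
(88,109,139): 88²+109² = 19625 > 19321 = 139² → acute
(47,177,221): 47²+177² = 33538 < 48841 = 221² → obtuse
(25,7,24): 7²+24² = 625 = 25² → right
2 of the 5 are acute.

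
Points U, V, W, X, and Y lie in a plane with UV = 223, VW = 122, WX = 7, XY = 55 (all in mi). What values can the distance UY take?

39 ≤ UY ≤ 407 mi

The maximum is all hops collinear in one direction: 223 + 122 + 7 + 55 = 407.
The longest hop is 223; the others sum to 184. Folding the others back against it leaves at least 223 − 184 = 39.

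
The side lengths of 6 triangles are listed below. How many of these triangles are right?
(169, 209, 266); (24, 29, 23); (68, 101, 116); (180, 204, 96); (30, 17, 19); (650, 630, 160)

(169,209,266): 169²+209² = 72242 > 70756 = 266² → acute
(24,29,23): 23²+24² = 1105 > 841 = 29² → acute
(68,101,116): 68²+101² = 14825 > 13456 = 116² → acute
(180,204,96): 96²+180² = 41616 = 204² → right
(30,17,19): 17²+19² = 650 < 900 = 30² → obtuse
(650,630,160): 160²+630² = 422500 = 650² → right
2 of the 6 are right.

2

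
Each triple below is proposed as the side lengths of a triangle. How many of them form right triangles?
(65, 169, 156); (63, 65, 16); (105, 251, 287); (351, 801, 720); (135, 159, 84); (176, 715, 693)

5

(65,169,156): 65²+156² = 28561 = 169² → right
(63,65,16): 16²+63² = 4225 = 65² → right
(105,251,287): 105²+251² = 74026 < 82369 = 287² → obtuse
(351,801,720): 351²+720² = 641601 = 801² → right
(135,159,84): 84²+135² = 25281 = 159² → right
(176,715,693): 176²+693² = 511225 = 715² → right
5 of the 6 are right.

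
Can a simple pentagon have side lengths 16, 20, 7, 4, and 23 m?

A pentagon exists iff every side is shorter than the sum of the others — equivalently, the longest side is less than the sum of the rest.
Longest side 23 < 47 (sum of the remaining 4), so yes.

Yes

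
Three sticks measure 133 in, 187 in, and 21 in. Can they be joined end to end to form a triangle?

No

The longest side is 187, but the other two sum to only 154.
154 < 187, so the triangle inequality fails.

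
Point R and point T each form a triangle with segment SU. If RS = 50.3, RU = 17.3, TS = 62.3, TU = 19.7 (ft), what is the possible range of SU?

42.6 < SU < 67.6

From triangle RSU: |50.3 − 17.3| < SU < 50.3 + 17.3, i.e. 33.0 < SU < 67.6.
From triangle TSU: 42.6 < SU < 82.0.
Both must hold, so SU lies in the intersection.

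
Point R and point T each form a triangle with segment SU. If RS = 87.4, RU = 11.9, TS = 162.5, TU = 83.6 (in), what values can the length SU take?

From triangle RSU: |87.4 − 11.9| < SU < 87.4 + 11.9, i.e. 75.5 < SU < 99.3.
From triangle TSU: 78.9 < SU < 246.1.
Both must hold, so SU lies in the intersection.

78.9 < SU < 99.3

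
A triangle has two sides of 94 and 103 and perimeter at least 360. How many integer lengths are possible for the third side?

34

Triangle inequality: 9 < x < 197. Perimeter ≥ 360 gives x ≥ 360 − 94 − 103 = 163.
So 163 ≤ x < 197; integers 163 through 196: 34 values.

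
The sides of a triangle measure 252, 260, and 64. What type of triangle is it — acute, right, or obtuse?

right

Compare the square of the longest side to the sum of squares of the other two: 64² + 252² = 67600 = 260².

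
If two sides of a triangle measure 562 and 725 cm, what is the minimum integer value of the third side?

The third side must be strictly greater than |562 − 725| = 163.
The smallest integer above 163 is 164.

164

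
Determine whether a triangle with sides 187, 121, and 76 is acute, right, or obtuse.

Compare the square of the longest side to the sum of squares of the other two: 76² + 121² = 20417 < 34969 = 187².

obtuse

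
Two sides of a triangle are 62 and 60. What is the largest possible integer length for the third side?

The third side must be strictly less than 62 + 60 = 122.
The largest integer below 122 is 121.

121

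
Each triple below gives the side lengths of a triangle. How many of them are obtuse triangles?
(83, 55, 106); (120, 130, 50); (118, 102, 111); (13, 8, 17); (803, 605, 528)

2

(83,55,106): 55²+83² = 9914 < 11236 = 106² → obtuse
(120,130,50): 50²+120² = 16900 = 130² → right
(118,102,111): 102²+111² = 22725 > 13924 = 118² → acute
(13,8,17): 8²+13² = 233 < 289 = 17² → obtuse
(803,605,528): 528²+605² = 644809 = 803² → right
2 of the 5 are obtuse.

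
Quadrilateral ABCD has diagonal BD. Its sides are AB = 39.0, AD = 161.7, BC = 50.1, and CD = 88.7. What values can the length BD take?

From triangle ABD: |39.0 − 161.7| < BD < 39.0 + 161.7, i.e. 122.7 < BD < 200.7.
From triangle CBD: 38.6 < BD < 138.8.
Both must hold, so BD lies in the intersection.

122.7 < BD < 138.8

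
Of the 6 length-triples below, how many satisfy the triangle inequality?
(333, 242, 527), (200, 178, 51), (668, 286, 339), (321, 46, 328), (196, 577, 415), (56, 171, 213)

(242,333,527): 242+333 > 527 → valid
(51,178,200): 51+178 > 200 → valid
(286,339,668): 286+339 ≤ 668 → not valid
(46,321,328): 46+321 > 328 → valid
(196,415,577): 196+415 > 577 → valid
(56,171,213): 56+171 > 213 → valid
5 of the 6 triples form a triangle.

5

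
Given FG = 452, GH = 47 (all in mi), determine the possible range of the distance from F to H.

By the triangle inequality, |452 − 47| ≤ FH ≤ 452 + 47.

405 ≤ FH ≤ 499 mi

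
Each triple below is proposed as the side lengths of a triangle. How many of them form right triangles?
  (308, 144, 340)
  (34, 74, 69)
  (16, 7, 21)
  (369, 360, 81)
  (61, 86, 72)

2

(308,144,340): 144²+308² = 115600 = 340² → right
(34,74,69): 34²+69² = 5917 > 5476 = 74² → acute
(16,7,21): 7²+16² = 305 < 441 = 21² → obtuse
(369,360,81): 81²+360² = 136161 = 369² → right
(61,86,72): 61²+72² = 8905 > 7396 = 86² → acute
2 of the 5 are right.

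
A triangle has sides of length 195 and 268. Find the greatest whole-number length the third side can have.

462

The third side must be strictly less than 195 + 268 = 463.
The largest integer below 463 is 462.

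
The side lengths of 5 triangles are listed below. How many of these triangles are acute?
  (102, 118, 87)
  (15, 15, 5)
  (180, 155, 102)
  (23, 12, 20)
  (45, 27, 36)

4

(102,118,87): 87²+102² = 17973 > 13924 = 118² → acute
(15,15,5): 5²+15² = 250 > 225 = 15² → acute
(180,155,102): 102²+155² = 34429 > 32400 = 180² → acute
(23,12,20): 12²+20² = 544 > 529 = 23² → acute
(45,27,36): 27²+36² = 2025 = 45² → right
4 of the 5 are acute.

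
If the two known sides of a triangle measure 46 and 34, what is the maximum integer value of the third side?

The third side must be strictly less than 46 + 34 = 80.
The largest integer below 80 is 79.

79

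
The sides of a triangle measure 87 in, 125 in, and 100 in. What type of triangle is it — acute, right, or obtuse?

Compare the square of the longest side to the sum of squares of the other two: 87² + 100² = 17569 > 15625 = 125².

acute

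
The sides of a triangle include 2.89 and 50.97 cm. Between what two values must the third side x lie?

By the triangle inequality, x must be less than 2.89 + 50.97 = 53.86 and greater than |2.89 − 50.97| = 48.08.

48.08 < x < 53.86 (cm)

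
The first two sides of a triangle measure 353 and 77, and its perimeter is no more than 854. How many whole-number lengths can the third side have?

148

Triangle inequality: 276 < x < 430. Perimeter ≤ 854 gives x ≤ 854 − 353 − 77 = 424.
So 276 < x ≤ 424; integers 277 through 424: 148 values.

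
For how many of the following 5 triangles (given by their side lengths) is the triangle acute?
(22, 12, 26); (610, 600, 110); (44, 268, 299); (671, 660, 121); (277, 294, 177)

1

(22,12,26): 12²+22² = 628 < 676 = 26² → obtuse
(610,600,110): 110²+600² = 372100 = 610² → right
(44,268,299): 44²+268² = 73760 < 89401 = 299² → obtuse
(671,660,121): 121²+660² = 450241 = 671² → right
(277,294,177): 177²+277² = 108058 > 86436 = 294² → acute
1 of the 5 is acute.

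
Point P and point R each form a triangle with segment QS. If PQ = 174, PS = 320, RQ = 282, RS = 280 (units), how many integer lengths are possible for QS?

347

From triangle PQS: 146 < QS < 494.
From triangle RQS: 2 < QS < 562.
Intersection: 146 < QS < 494, so integers 147 through 493: 347 values.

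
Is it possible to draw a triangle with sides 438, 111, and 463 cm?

Yes

The longest side is 463, and the other two sum to 549.
Since 549 > 463, the triangle inequality holds.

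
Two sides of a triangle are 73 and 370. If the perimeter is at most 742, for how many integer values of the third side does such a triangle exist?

2

Triangle inequality: 297 < x < 443. Perimeter ≤ 742 gives x ≤ 742 − 73 − 370 = 299.
So 297 < x ≤ 299; integers 298 through 299: 2 values.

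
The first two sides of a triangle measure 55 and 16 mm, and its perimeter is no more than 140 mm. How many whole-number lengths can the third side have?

30

Triangle inequality: 39 < x < 71. Perimeter ≤ 140 gives x ≤ 140 − 55 − 16 = 69.
So 39 < x ≤ 69; integers 40 through 69: 30 values.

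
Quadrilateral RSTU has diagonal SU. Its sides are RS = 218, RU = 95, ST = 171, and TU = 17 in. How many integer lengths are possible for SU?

From triangle RSU: 123 < SU < 313.
From triangle TSU: 154 < SU < 188.
Intersection: 154 < SU < 188, so integers 155 through 187: 33 values.

33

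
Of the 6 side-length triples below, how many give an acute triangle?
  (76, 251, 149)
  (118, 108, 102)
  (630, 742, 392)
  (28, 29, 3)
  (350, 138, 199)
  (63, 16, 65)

1

(76,251,149): 76+149 ≤ 251, not a triangle
(118,108,102): 102²+108² = 22068 > 13924 = 118² → acute
(630,742,392): 392²+630² = 550564 = 742² → right
(28,29,3): 3²+28² = 793 < 841 = 29² → obtuse
(350,138,199): 138+199 ≤ 350, not a triangle
(63,16,65): 16²+63² = 4225 = 65² → right
1 of the 6 is acute.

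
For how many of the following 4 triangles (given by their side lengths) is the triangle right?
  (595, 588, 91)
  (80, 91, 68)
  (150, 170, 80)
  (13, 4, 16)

2

(595,588,91): 91²+588² = 354025 = 595² → right
(80,91,68): 68²+80² = 11024 > 8281 = 91² → acute
(150,170,80): 80²+150² = 28900 = 170² → right
(13,4,16): 4²+13² = 185 < 256 = 16² → obtuse
2 of the 4 are right.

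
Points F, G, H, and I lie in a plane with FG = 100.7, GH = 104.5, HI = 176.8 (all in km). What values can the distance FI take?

The maximum is all hops collinear in one direction: 100.7 + 104.5 + 176.8 = 382.0.
The longest hop is 176.8; the others sum to 205.2. Since 176.8 ≤ 205.2, the path can fold back on itself completely, so the minimum distance is 0.

0 ≤ FI ≤ 382.0 km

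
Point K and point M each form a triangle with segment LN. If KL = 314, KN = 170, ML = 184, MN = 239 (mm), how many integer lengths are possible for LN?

278

From triangle KLN: 144 < LN < 484.
From triangle MLN: 55 < LN < 423.
Intersection: 144 < LN < 423, so integers 145 through 422: 278 values.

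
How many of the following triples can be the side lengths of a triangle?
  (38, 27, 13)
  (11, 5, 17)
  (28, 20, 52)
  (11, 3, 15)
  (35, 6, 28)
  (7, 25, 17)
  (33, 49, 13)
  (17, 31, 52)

1

(13,27,38): 13+27 > 38 → valid
(5,11,17): 5+11 ≤ 17 → not valid
(20,28,52): 20+28 ≤ 52 → not valid
(3,11,15): 3+11 ≤ 15 → not valid
(6,28,35): 6+28 ≤ 35 → not valid
(7,17,25): 7+17 ≤ 25 → not valid
(13,33,49): 13+33 ≤ 49 → not valid
(17,31,52): 17+31 ≤ 52 → not valid
1 of the 8 triples forms a triangle.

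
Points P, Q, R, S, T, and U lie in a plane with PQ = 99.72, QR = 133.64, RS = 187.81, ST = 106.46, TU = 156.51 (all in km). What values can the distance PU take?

The maximum is all hops collinear in one direction: 99.72 + 133.64 + 187.81 + 106.46 + 156.51 = 684.14.
The longest hop is 187.81; the others sum to 496.33. Since 187.81 ≤ 496.33, the path can fold back on itself completely, so the minimum distance is 0.

0 ≤ PU ≤ 684.14 km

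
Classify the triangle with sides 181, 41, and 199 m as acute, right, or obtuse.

Compare the square of the longest side to the sum of squares of the other two: 41² + 181² = 34442 < 39601 = 199².

obtuse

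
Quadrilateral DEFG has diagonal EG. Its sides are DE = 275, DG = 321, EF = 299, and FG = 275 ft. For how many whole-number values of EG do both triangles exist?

527

From triangle DEG: 46 < EG < 596.
From triangle FEG: 24 < EG < 574.
Intersection: 46 < EG < 574, so integers 47 through 573: 527 values.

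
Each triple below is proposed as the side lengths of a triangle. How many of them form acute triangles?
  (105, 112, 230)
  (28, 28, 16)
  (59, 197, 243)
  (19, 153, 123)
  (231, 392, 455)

1

(105,112,230): 105+112 ≤ 230, not a triangle
(28,28,16): 16²+28² = 1040 > 784 = 28² → acute
(59,197,243): 59²+197² = 42290 < 59049 = 243² → obtuse
(19,153,123): 19+123 ≤ 153, not a triangle
(231,392,455): 231²+392² = 207025 = 455² → right
1 of the 5 is acute.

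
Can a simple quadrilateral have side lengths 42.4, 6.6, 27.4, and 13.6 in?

Yes

A quadrilateral exists iff every side is shorter than the sum of the others — equivalently, the longest side is less than the sum of the rest.
Longest side 42.4 < 47.6 (sum of the remaining 3), so yes.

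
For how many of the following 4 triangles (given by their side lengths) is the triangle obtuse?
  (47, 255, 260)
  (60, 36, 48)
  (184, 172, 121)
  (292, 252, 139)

2

(47,255,260): 47²+255² = 67234 < 67600 = 260² → obtuse
(60,36,48): 36²+48² = 3600 = 60² → right
(184,172,121): 121²+172² = 44225 > 33856 = 184² → acute
(292,252,139): 139²+252² = 82825 < 85264 = 292² → obtuse
2 of the 4 are obtuse.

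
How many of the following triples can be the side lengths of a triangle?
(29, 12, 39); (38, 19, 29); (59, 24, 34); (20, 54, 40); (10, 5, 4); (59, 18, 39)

(12,29,39): 12+29 > 39 → valid
(19,29,38): 19+29 > 38 → valid
(24,34,59): 24+34 ≤ 59 → not valid
(20,40,54): 20+40 > 54 → valid
(4,5,10): 4+5 ≤ 10 → not valid
(18,39,59): 18+39 ≤ 59 → not valid
3 of the 6 triples form a triangle.

3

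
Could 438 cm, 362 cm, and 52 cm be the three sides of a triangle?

No

The longest side is 438, but the other two sum to only 414.
414 < 438, so the triangle inequality fails.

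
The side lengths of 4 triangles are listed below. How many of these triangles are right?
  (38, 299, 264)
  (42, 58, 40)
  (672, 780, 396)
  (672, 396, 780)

(38,299,264): 38²+264² = 71140 < 89401 = 299² → obtuse
(42,58,40): 40²+42² = 3364 = 58² → right
(672,780,396): 396²+672² = 608400 = 780² → right
(672,396,780): 396²+672² = 608400 = 780² → right
3 of the 4 are right.

3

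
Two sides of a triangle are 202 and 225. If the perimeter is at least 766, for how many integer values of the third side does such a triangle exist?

Triangle inequality: 23 < x < 427. Perimeter ≥ 766 gives x ≥ 766 − 202 − 225 = 339.
So 339 ≤ x < 427; integers 339 through 426: 88 values.

88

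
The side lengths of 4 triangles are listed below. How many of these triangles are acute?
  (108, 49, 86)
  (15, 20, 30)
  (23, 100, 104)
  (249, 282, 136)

(108,49,86): 49²+86² = 9797 < 11664 = 108² → obtuse
(15,20,30): 15²+20² = 625 < 900 = 30² → obtuse
(23,100,104): 23²+100² = 10529 < 10816 = 104² → obtuse
(249,282,136): 136²+249² = 80497 > 79524 = 282² → acute
1 of the 4 is acute.

1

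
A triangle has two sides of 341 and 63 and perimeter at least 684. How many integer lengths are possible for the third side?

Triangle inequality: 278 < x < 404. Perimeter ≥ 684 gives x ≥ 684 − 341 − 63 = 280.
So 280 ≤ x < 404; integers 280 through 403: 124 values.

124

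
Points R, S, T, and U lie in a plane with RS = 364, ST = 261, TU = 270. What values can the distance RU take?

The maximum is all hops collinear in one direction: 364 + 261 + 270 = 895.
The longest hop is 364; the others sum to 531. Since 364 ≤ 531, the path can fold back on itself completely, so the minimum distance is 0.

0 ≤ RU ≤ 895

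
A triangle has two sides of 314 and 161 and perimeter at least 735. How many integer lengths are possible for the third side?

215

Triangle inequality: 153 < x < 475. Perimeter ≥ 735 gives x ≥ 735 − 314 − 161 = 260.
So 260 ≤ x < 475; integers 260 through 474: 215 values.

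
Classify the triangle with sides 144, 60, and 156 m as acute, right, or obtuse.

Compare the square of the longest side to the sum of squares of the other two: 60² + 144² = 24336 = 156².

right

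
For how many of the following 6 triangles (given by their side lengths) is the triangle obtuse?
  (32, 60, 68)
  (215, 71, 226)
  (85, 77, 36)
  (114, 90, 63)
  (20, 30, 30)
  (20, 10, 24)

(32,60,68): 32²+60² = 4624 = 68² → right
(215,71,226): 71²+215² = 51266 > 51076 = 226² → acute
(85,77,36): 36²+77² = 7225 = 85² → right
(114,90,63): 63²+90² = 12069 < 12996 = 114² → obtuse
(20,30,30): 20²+30² = 1300 > 900 = 30² → acute
(20,10,24): 10²+20² = 500 < 576 = 24² → obtuse
2 of the 6 are obtuse.

2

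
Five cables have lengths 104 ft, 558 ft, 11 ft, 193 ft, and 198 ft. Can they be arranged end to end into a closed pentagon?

For a pentagon, each side must be shorter than the sum of the others.
Here the longest side is 558, but the remaining 4 sides sum to only 506.

No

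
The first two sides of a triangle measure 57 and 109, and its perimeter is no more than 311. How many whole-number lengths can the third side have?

93

Triangle inequality: 52 < x < 166. Perimeter ≤ 311 gives x ≤ 311 − 57 − 109 = 145.
So 52 < x ≤ 145; integers 53 through 145: 93 values.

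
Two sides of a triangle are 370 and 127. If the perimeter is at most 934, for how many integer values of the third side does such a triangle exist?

194

Triangle inequality: 243 < x < 497. Perimeter ≤ 934 gives x ≤ 934 − 370 − 127 = 437.
So 243 < x ≤ 437; integers 244 through 437: 194 values.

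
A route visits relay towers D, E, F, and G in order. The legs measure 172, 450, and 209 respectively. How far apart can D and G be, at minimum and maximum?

69 ≤ DG ≤ 831

The maximum is all hops collinear in one direction: 172 + 450 + 209 = 831.
The longest hop is 450; the others sum to 381. Folding the others back against it leaves at least 450 − 381 = 69.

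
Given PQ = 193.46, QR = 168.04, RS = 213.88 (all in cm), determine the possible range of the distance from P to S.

0 ≤ PS ≤ 575.38 cm

The maximum is all hops collinear in one direction: 193.46 + 168.04 + 213.88 = 575.38.
The longest hop is 213.88; the others sum to 361.50. Since 213.88 ≤ 361.50, the path can fold back on itself completely, so the minimum distance is 0.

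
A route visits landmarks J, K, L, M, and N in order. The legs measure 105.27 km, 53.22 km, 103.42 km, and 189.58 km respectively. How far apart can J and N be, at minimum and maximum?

The maximum is all hops collinear in one direction: 105.27 + 53.22 + 103.42 + 189.58 = 451.49.
The longest hop is 189.58; the others sum to 261.91. Since 189.58 ≤ 261.91, the path can fold back on itself completely, so the minimum distance is 0.

0 ≤ JN ≤ 451.49 km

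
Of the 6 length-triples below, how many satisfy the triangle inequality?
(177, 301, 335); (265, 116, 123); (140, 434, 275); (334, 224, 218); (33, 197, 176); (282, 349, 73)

4

(177,301,335): 177+301 > 335 → valid
(116,123,265): 116+123 ≤ 265 → not valid
(140,275,434): 140+275 ≤ 434 → not valid
(218,224,334): 218+224 > 334 → valid
(33,176,197): 33+176 > 197 → valid
(73,282,349): 73+282 > 349 → valid
4 of the 6 triples form a triangle.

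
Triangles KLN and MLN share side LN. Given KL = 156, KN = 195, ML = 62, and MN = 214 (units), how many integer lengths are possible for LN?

123

From triangle KLN: 39 < LN < 351.
From triangle MLN: 152 < LN < 276.
Intersection: 152 < LN < 276, so integers 153 through 275: 123 values.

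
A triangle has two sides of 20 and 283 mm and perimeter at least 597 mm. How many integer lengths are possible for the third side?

Triangle inequality: 263 < x < 303. Perimeter ≥ 597 gives x ≥ 597 − 20 − 283 = 294.
So 294 ≤ x < 303; integers 294 through 302: 9 values.

9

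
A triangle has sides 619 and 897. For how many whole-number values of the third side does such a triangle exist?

1237

The third side lies in the open interval (278, 1516).
Integers from 279 to 1515 inclusive: 1515 − 279 + 1 = 1237.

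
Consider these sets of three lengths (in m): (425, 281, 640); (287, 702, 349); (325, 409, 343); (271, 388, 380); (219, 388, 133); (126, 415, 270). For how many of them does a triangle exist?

3

(281,425,640): 281+425 > 640 → valid
(287,349,702): 287+349 ≤ 702 → not valid
(325,343,409): 325+343 > 409 → valid
(271,380,388): 271+380 > 388 → valid
(133,219,388): 133+219 ≤ 388 → not valid
(126,270,415): 126+270 ≤ 415 → not valid
3 of the 6 triples form a triangle.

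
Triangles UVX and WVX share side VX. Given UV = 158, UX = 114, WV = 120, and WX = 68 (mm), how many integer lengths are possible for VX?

From triangle UVX: 44 < VX < 272.
From triangle WVX: 52 < VX < 188.
Intersection: 52 < VX < 188, so integers 53 through 187: 135 values.

135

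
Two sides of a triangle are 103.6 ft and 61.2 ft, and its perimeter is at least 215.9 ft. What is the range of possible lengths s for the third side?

51.1 ≤ s < 164.8 ft

Triangle inequality alone gives 42.4 < s < 164.8.
The perimeter condition gives s ≥ 215.9 − 103.6 − 61.2 = 51.1.
Intersecting the two: 51.1 ≤ s < 164.8.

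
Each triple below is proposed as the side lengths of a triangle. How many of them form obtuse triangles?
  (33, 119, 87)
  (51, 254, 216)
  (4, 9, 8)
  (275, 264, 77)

(33,119,87): 33²+87² = 8658 < 14161 = 119² → obtuse
(51,254,216): 51²+216² = 49257 < 64516 = 254² → obtuse
(4,9,8): 4²+8² = 80 < 81 = 9² → obtuse
(275,264,77): 77²+264² = 75625 = 275² → right
3 of the 4 are obtuse.

3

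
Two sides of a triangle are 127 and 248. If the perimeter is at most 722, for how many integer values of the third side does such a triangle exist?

Triangle inequality: 121 < x < 375. Perimeter ≤ 722 gives x ≤ 722 − 127 − 248 = 347.
So 121 < x ≤ 347; integers 122 through 347: 226 values.

226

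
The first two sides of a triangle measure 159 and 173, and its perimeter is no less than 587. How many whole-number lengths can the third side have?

Triangle inequality: 14 < x < 332. Perimeter ≥ 587 gives x ≥ 587 − 159 − 173 = 255.
So 255 ≤ x < 332; integers 255 through 331: 77 values.

77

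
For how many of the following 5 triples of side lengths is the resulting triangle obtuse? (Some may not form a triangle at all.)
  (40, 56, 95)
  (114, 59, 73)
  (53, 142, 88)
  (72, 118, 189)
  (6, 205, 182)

3

(40,56,95): 40²+56² = 4736 < 9025 = 95² → obtuse
(114,59,73): 59²+73² = 8810 < 12996 = 114² → obtuse
(53,142,88): 53+88 ≤ 142, not a triangle
(72,118,189): 72²+118² = 19108 < 35721 = 189² → obtuse
(6,205,182): 6+182 ≤ 205, not a triangle
3 of the 5 are obtuse.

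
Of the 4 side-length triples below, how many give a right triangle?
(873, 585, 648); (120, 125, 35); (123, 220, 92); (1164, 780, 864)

3

(873,585,648): 585²+648² = 762129 = 873² → right
(120,125,35): 35²+120² = 15625 = 125² → right
(123,220,92): 92+123 ≤ 220, not a triangle
(1164,780,864): 780²+864² = 1354896 = 1164² → right
3 of the 4 are right.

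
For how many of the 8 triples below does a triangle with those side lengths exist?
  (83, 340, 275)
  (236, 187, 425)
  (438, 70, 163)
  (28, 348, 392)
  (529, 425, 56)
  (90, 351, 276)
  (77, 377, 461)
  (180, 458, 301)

3

(83,275,340): 83+275 > 340 → valid
(187,236,425): 187+236 ≤ 425 → not valid
(70,163,438): 70+163 ≤ 438 → not valid
(28,348,392): 28+348 ≤ 392 → not valid
(56,425,529): 56+425 ≤ 529 → not valid
(90,276,351): 90+276 > 351 → valid
(77,377,461): 77+377 ≤ 461 → not valid
(180,301,458): 180+301 > 458 → valid
3 of the 8 triples form a triangle.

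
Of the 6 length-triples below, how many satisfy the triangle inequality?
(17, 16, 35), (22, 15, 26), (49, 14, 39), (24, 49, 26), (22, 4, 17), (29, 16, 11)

(16,17,35): 16+17 ≤ 35 → not valid
(15,22,26): 15+22 > 26 → valid
(14,39,49): 14+39 > 49 → valid
(24,26,49): 24+26 > 49 → valid
(4,17,22): 4+17 ≤ 22 → not valid
(11,16,29): 11+16 ≤ 29 → not valid
3 of the 6 triples form a triangle.

3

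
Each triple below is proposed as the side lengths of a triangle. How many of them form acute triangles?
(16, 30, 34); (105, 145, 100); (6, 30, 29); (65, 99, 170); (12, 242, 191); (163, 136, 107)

(16,30,34): 16²+30² = 1156 = 34² → right
(105,145,100): 100²+105² = 21025 = 145² → right
(6,30,29): 6²+29² = 877 < 900 = 30² → obtuse
(65,99,170): 65+99 ≤ 170, not a triangle
(12,242,191): 12+191 ≤ 242, not a triangle
(163,136,107): 107²+136² = 29945 > 26569 = 163² → acute
1 of the 6 is acute.

1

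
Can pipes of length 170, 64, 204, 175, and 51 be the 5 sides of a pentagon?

Yes

A pentagon exists iff every side is shorter than the sum of the others — equivalently, the longest side is less than the sum of the rest.
Longest side 204 < 460 (sum of the remaining 4), so yes.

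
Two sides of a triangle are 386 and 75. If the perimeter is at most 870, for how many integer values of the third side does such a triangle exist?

98

Triangle inequality: 311 < x < 461. Perimeter ≤ 870 gives x ≤ 870 − 386 − 75 = 409.
So 311 < x ≤ 409; integers 312 through 409: 98 values.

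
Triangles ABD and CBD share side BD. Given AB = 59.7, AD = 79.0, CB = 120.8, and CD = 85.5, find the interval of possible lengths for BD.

35.3 < BD < 138.7

From triangle ABD: |59.7 − 79.0| < BD < 59.7 + 79.0, i.e. 19.3 < BD < 138.7.
From triangle CBD: 35.3 < BD < 206.3.
Both must hold, so BD lies in the intersection.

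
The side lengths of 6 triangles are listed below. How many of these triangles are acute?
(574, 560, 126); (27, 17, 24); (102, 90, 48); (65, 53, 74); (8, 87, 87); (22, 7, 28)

3

(574,560,126): 126²+560² = 329476 = 574² → right
(27,17,24): 17²+24² = 865 > 729 = 27² → acute
(102,90,48): 48²+90² = 10404 = 102² → right
(65,53,74): 53²+65² = 7034 > 5476 = 74² → acute
(8,87,87): 8²+87² = 7633 > 7569 = 87² → acute
(22,7,28): 7²+22² = 533 < 784 = 28² → obtuse
3 of the 6 are acute.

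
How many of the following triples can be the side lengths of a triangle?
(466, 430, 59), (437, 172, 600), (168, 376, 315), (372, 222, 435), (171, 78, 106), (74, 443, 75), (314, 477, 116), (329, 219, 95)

5

(59,430,466): 59+430 > 466 → valid
(172,437,600): 172+437 > 600 → valid
(168,315,376): 168+315 > 376 → valid
(222,372,435): 222+372 > 435 → valid
(78,106,171): 78+106 > 171 → valid
(74,75,443): 74+75 ≤ 443 → not valid
(116,314,477): 116+314 ≤ 477 → not valid
(95,219,329): 95+219 ≤ 329 → not valid
5 of the 8 triples form a triangle.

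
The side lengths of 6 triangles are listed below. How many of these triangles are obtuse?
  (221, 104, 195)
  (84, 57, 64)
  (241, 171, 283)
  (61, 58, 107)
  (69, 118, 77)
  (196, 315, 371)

(221,104,195): 104²+195² = 48841 = 221² → right
(84,57,64): 57²+64² = 7345 > 7056 = 84² → acute
(241,171,283): 171²+241² = 87322 > 80089 = 283² → acute
(61,58,107): 58²+61² = 7085 < 11449 = 107² → obtuse
(69,118,77): 69²+77² = 10690 < 13924 = 118² → obtuse
(196,315,371): 196²+315² = 137641 = 371² → right
2 of the 6 are obtuse.

2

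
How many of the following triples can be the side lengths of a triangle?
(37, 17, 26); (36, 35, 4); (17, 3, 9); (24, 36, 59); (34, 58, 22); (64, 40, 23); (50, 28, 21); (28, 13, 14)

3

(17,26,37): 17+26 > 37 → valid
(4,35,36): 4+35 > 36 → valid
(3,9,17): 3+9 ≤ 17 → not valid
(24,36,59): 24+36 > 59 → valid
(22,34,58): 22+34 ≤ 58 → not valid
(23,40,64): 23+40 ≤ 64 → not valid
(21,28,50): 21+28 ≤ 50 → not valid
(13,14,28): 13+14 ≤ 28 → not valid
3 of the 8 triples form a triangle.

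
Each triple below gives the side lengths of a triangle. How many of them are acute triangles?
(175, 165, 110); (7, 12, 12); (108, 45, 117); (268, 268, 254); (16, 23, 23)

4

(175,165,110): 110²+165² = 39325 > 30625 = 175² → acute
(7,12,12): 7²+12² = 193 > 144 = 12² → acute
(108,45,117): 45²+108² = 13689 = 117² → right
(268,268,254): 254²+268² = 136340 > 71824 = 268² → acute
(16,23,23): 16²+23² = 785 > 529 = 23² → acute
4 of the 5 are acute.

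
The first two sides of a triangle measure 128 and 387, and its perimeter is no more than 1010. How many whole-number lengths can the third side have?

Triangle inequality: 259 < x < 515. Perimeter ≤ 1010 gives x ≤ 1010 − 128 − 387 = 495.
So 259 < x ≤ 495; integers 260 through 495: 236 values.

236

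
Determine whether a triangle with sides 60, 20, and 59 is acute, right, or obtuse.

acute

Compare the square of the longest side to the sum of squares of the other two: 20² + 59² = 3881 > 3600 = 60².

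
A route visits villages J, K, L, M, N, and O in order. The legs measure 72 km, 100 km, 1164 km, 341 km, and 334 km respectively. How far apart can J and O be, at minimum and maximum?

317 ≤ JO ≤ 2011 km

The maximum is all hops collinear in one direction: 72 + 100 + 1164 + 341 + 334 = 2011.
The longest hop is 1164; the others sum to 847. Folding the others back against it leaves at least 1164 − 847 = 317.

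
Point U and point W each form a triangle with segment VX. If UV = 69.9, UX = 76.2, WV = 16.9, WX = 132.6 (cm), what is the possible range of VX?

115.7 < VX < 146.1

From triangle UVX: |69.9 − 76.2| < VX < 69.9 + 76.2, i.e. 6.3 < VX < 146.1.
From triangle WVX: 115.7 < VX < 149.5.
Both must hold, so VX lies in the intersection.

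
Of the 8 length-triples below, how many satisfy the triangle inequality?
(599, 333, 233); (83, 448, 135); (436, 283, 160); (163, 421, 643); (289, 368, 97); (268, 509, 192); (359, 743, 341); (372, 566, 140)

(233,333,599): 233+333 ≤ 599 → not valid
(83,135,448): 83+135 ≤ 448 → not valid
(160,283,436): 160+283 > 436 → valid
(163,421,643): 163+421 ≤ 643 → not valid
(97,289,368): 97+289 > 368 → valid
(192,268,509): 192+268 ≤ 509 → not valid
(341,359,743): 341+359 ≤ 743 → not valid
(140,372,566): 140+372 ≤ 566 → not valid
2 of the 8 triples form a triangle.

2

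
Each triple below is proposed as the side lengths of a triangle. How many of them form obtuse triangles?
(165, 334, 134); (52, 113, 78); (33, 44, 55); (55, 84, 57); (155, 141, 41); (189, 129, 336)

3

(165,334,134): 134+165 ≤ 334, not a triangle
(52,113,78): 52²+78² = 8788 < 12769 = 113² → obtuse
(33,44,55): 33²+44² = 3025 = 55² → right
(55,84,57): 55²+57² = 6274 < 7056 = 84² → obtuse
(155,141,41): 41²+141² = 21562 < 24025 = 155² → obtuse
(189,129,336): 129+189 ≤ 336, not a triangle
3 of the 6 are obtuse.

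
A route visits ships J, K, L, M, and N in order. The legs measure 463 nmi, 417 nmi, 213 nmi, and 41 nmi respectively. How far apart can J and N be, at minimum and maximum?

0 ≤ JN ≤ 1134 nmi

The maximum is all hops collinear in one direction: 463 + 417 + 213 + 41 = 1134.
The longest hop is 463; the others sum to 671. Since 463 ≤ 671, the path can fold back on itself completely, so the minimum distance is 0.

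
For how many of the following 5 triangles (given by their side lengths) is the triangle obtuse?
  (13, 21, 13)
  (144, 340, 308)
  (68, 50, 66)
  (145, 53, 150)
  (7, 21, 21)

(13,21,13): 13²+13² = 338 < 441 = 21² → obtuse
(144,340,308): 144²+308² = 115600 = 340² → right
(68,50,66): 50²+66² = 6856 > 4624 = 68² → acute
(145,53,150): 53²+145² = 23834 > 22500 = 150² → acute
(7,21,21): 7²+21² = 490 > 441 = 21² → acute
1 of the 5 is obtuse.

1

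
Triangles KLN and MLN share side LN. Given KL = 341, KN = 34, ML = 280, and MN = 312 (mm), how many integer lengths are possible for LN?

From triangle KLN: 307 < LN < 375.
From triangle MLN: 32 < LN < 592.
Intersection: 307 < LN < 375, so integers 308 through 374: 67 values.

67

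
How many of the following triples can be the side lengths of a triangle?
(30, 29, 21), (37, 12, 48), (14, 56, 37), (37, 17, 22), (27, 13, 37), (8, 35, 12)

4

(21,29,30): 21+29 > 30 → valid
(12,37,48): 12+37 > 48 → valid
(14,37,56): 14+37 ≤ 56 → not valid
(17,22,37): 17+22 > 37 → valid
(13,27,37): 13+27 > 37 → valid
(8,12,35): 8+12 ≤ 35 → not valid
4 of the 6 triples form a triangle.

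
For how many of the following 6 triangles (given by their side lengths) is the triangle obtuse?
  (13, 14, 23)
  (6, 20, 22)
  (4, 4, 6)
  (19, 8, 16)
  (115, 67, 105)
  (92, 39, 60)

5

(13,14,23): 13²+14² = 365 < 529 = 23² → obtuse
(6,20,22): 6²+20² = 436 < 484 = 22² → obtuse
(4,4,6): 4²+4² = 32 < 36 = 6² → obtuse
(19,8,16): 8²+16² = 320 < 361 = 19² → obtuse
(115,67,105): 67²+105² = 15514 > 13225 = 115² → acute
(92,39,60): 39²+60² = 5121 < 8464 = 92² → obtuse
5 of the 6 are obtuse.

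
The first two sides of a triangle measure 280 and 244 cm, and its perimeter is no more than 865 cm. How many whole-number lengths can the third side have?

Triangle inequality: 36 < x < 524. Perimeter ≤ 865 gives x ≤ 865 − 280 − 244 = 341.
So 36 < x ≤ 341; integers 37 through 341: 305 values.

305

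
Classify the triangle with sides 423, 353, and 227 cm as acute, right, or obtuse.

Compare the square of the longest side to the sum of squares of the other two: 227² + 353² = 176138 < 178929 = 423².

obtuse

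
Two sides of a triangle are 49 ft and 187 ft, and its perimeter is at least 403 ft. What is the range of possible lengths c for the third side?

Triangle inequality alone gives 138 < c < 236.
The perimeter condition gives c ≥ 403 − 49 − 187 = 167.
Intersecting the two: 167 ≤ c < 236.

167 ≤ c < 236 ft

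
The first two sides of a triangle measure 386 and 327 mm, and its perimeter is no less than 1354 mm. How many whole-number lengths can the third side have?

72

Triangle inequality: 59 < x < 713. Perimeter ≥ 1354 gives x ≥ 1354 − 386 − 327 = 641.
So 641 ≤ x < 713; integers 641 through 712: 72 values.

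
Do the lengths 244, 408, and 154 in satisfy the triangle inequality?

No

The longest side is 408, but the other two sum to only 398.
398 < 408, so the triangle inequality fails.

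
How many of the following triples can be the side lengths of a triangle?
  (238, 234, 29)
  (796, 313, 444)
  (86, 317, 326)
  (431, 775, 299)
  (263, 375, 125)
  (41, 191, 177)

4

(29,234,238): 29+234 > 238 → valid
(313,444,796): 313+444 ≤ 796 → not valid
(86,317,326): 86+317 > 326 → valid
(299,431,775): 299+431 ≤ 775 → not valid
(125,263,375): 125+263 > 375 → valid
(41,177,191): 41+177 > 191 → valid
4 of the 6 triples form a triangle.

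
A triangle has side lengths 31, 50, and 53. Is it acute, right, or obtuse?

Compare the square of the longest side to the sum of squares of the other two: 31² + 50² = 3461 > 2809 = 53².

acute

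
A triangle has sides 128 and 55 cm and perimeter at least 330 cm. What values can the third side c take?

Triangle inequality alone gives 73 < c < 183.
The perimeter condition gives c ≥ 330 − 128 − 55 = 147.
Intersecting the two: 147 ≤ c < 183.

147 ≤ c < 183 cm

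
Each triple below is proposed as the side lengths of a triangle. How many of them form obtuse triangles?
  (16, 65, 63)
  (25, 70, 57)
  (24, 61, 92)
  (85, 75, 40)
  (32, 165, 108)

(16,65,63): 16²+63² = 4225 = 65² → right
(25,70,57): 25²+57² = 3874 < 4900 = 70² → obtuse
(24,61,92): 24+61 ≤ 92, not a triangle
(85,75,40): 40²+75² = 7225 = 85² → right
(32,165,108): 32+108 ≤ 165, not a triangle
1 of the 5 is obtuse.

1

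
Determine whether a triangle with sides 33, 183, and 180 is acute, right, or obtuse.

right

Compare the square of the longest side to the sum of squares of the other two: 33² + 180² = 33489 = 183².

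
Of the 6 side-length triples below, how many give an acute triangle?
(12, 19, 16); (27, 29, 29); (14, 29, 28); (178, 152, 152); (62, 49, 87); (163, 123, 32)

(12,19,16): 12²+16² = 400 > 361 = 19² → acute
(27,29,29): 27²+29² = 1570 > 841 = 29² → acute
(14,29,28): 14²+28² = 980 > 841 = 29² → acute
(178,152,152): 152²+152² = 46208 > 31684 = 178² → acute
(62,49,87): 49²+62² = 6245 < 7569 = 87² → obtuse
(163,123,32): 32+123 ≤ 163, not a triangle
4 of the 6 are acute.

4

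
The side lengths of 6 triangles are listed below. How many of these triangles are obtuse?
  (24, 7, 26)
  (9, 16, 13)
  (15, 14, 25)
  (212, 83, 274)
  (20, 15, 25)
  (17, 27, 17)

5

(24,7,26): 7²+24² = 625 < 676 = 26² → obtuse
(9,16,13): 9²+13² = 250 < 256 = 16² → obtuse
(15,14,25): 14²+15² = 421 < 625 = 25² → obtuse
(212,83,274): 83²+212² = 51833 < 75076 = 274² → obtuse
(20,15,25): 15²+20² = 625 = 25² → right
(17,27,17): 17²+17² = 578 < 729 = 27² → obtuse
5 of the 6 are obtuse.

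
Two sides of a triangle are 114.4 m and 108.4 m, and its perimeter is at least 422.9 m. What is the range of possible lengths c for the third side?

200.1 ≤ c < 222.8 m

Triangle inequality alone gives 6.0 < c < 222.8.
The perimeter condition gives c ≥ 422.9 − 114.4 − 108.4 = 200.1.
Intersecting the two: 200.1 ≤ c < 222.8.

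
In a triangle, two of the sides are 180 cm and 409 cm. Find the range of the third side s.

By the triangle inequality, s must be less than 180 + 409 = 589 and greater than |180 − 409| = 229.

229 < s < 589 (cm)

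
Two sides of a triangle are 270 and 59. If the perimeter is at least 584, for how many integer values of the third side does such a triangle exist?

74

Triangle inequality: 211 < x < 329. Perimeter ≥ 584 gives x ≥ 584 − 270 − 59 = 255.
So 255 ≤ x < 329; integers 255 through 328: 74 values.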